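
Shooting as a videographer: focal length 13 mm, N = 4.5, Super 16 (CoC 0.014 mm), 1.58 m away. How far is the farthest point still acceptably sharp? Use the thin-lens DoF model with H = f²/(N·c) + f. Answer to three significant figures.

Hyperfocal distance H = f²/(N·c) + f = 13²/(4.5 × 0.014) + 13 = 169/0.063 + 13 ≈ 2695.5 mm ≈ 2.696 m.
Far limit Df = s·(H − f)/(H − s) = 1580 × (2695.5 − 13) / (2695.5 − 1580) = 1580 × 2682.5 / 1115.5 ≈ 3799.4 mm ≈ 3.80 m.

3.80 m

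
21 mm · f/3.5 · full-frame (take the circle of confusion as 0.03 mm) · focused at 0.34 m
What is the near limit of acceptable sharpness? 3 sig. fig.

316 mm

Hyperfocal distance H = f²/(N·c) + f = 21²/(3.5 × 0.03) + 21 = 441/0.105 + 21 ≈ 4221.0 mm ≈ 4.221 m.
Near limit Dn = s·(H − f)/(H + s − 2f) = 340 × (4221.0 − 21) / (4221.0 + 340 − 2 × 21) = 340 × 4200.0 / 4519.0 ≈ 316.00 mm.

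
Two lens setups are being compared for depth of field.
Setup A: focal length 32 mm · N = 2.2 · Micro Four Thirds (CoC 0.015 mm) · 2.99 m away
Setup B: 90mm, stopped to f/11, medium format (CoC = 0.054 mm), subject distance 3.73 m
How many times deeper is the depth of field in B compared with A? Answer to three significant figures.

Setup A: H = 32²/(2.2×0.015) + 32 ≈ 31062.3 mm; DoF = Df − Dn = 3305.06 − 2729.78 ≈ 575.28 mm.
Setup B: H = 90²/(11×0.054) + 90 ≈ 13726.4 mm; DoF = Df − Dn = 5088.2 − 2944.1 ≈ 2144.1 mm.
Ratio = 2144.1 / 575.28 ≈ 3.73.

3.73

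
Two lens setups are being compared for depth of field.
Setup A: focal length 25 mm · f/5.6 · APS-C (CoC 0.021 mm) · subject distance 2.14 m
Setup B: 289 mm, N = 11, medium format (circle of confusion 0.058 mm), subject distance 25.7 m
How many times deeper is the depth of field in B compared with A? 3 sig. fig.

5.12

Setup A: H = 25²/(5.6×0.021) + 25 ≈ 5339.6 mm; DoF = Df − Dn = 3554.6 − 1530.8 ≈ 2023.8 mm.
Setup B: H = 289²/(11×0.058) + 289 ≈ 131199.7 mm; DoF = Df − Dn = 31890 − 21522 ≈ 10368 mm.
Ratio = 10368 / 2023.8 ≈ 5.12.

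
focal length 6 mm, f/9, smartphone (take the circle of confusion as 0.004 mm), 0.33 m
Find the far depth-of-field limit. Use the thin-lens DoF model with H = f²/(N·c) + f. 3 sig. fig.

Hyperfocal distance H = f²/(N·c) + f = 6²/(9 × 0.004) + 6 = 36/0.036 + 6 ≈ 1006.0 mm ≈ 1.006 m.
Far limit Df = s·(H − f)/(H − s) = 330 × (1006.0 − 6) / (1006.0 − 330) = 330 × 1000.0 / 676.0 ≈ 488.17 mm.

488 mm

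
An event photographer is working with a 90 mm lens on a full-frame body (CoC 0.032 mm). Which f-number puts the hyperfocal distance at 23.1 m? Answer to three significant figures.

Rearrange H = f²/(N·c) + f for N: N = f² / ((H − f)·c).
N = 90² / ((23100 − 90) × 0.032) = 8100 / 736.3 ≈ 11.

f/11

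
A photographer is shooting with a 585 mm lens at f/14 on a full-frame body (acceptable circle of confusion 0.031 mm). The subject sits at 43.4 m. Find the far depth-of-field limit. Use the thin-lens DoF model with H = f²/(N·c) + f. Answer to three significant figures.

Hyperfocal distance H = f²/(N·c) + f = 585²/(14 × 0.031) + 585 = 342225/0.434 + 585 ≈ 789121.9 mm ≈ 789.1 m.
Far limit Df = s·(H − f)/(H − s) = 43400 × (789121.9 − 585) / (789121.9 − 43400) = 43400 × 788536.9 / 745721.9 ≈ 45892 mm ≈ 45.9 m.

45.9 m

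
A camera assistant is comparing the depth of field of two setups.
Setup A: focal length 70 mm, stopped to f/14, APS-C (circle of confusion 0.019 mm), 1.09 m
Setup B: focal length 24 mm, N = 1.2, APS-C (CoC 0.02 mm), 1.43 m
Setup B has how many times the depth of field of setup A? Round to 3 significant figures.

1.39

Setup A: H = 70²/(14×0.019) + 70 ≈ 18491.1 mm; DoF = Df − Dn = 1153.89 − 1032.81 ≈ 121.08 mm.
Setup B: H = 24²/(1.2×0.02) + 24 ≈ 24024.0 mm; DoF = Df − Dn = 1518.99 − 1350.86 ≈ 168.13 mm.
Ratio = 168.13 / 121.08 ≈ 1.39.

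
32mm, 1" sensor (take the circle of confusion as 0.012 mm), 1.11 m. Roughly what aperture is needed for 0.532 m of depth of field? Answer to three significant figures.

f/18

Write h = H − f = f²/(N·c). The thin-lens limits are Dn = s·h/(h + (s−f)) and Df = s·h/(h − (s−f)), so DoF = Df − Dn = 2·s·(s−f)·h / (h² − (s−f)²).
That is a quadratic in h: DoF·h² − 2·s·(s−f)·h − DoF·(s−f)² = 0 ⇒ h = (s−f)·(s + √(s² + DoF²)) / DoF = 1078 × (1110 + √(1110² + 532²)) / 532 = 1078 × (1110 + 1230.90) / 532 ≈ 4743.4 mm.
Then N = f²/(c·h) = 32² / (0.012 × 4743.4) = 1024 / 56.921 ≈ 18.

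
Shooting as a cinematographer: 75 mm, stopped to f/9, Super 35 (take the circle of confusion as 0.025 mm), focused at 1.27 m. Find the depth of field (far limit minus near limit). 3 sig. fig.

122 mm

Hyperfocal distance H = f²/(N·c) + f = 75²/(9 × 0.025) + 75 = 5625/0.225 + 75 ≈ 25075.0 mm ≈ 25.07 m.
Near limit Dn = s·(H − f)/(H + s − 2f) = 1270 × (25075.0 − 75) / (25075.0 + 1270 − 2 × 75) = 1270 × 25000.0 / 26195.0 ≈ 1212.06 mm.
Far limit Df = s·(H − f)/(H − s) = 1270 × (25075.0 − 75) / (25075.0 − 1270) = 1270 × 25000.0 / 23805.0 ≈ 1333.75 mm.
Depth of field = Df − Dn = 1333.75 − 1212.06 ≈ 121.69 mm.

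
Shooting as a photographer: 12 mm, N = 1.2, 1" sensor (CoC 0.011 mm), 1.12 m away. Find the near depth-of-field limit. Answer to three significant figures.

Hyperfocal distance H = f²/(N·c) + f = 12²/(1.2 × 0.011) + 12 = 144/0.0132 + 12 ≈ 10921.1 mm ≈ 10.92 m.
Near limit Dn = s·(H − f)/(H + s − 2f) = 1120 × (10921.1 − 12) / (10921.1 + 1120 − 2 × 12) = 1120 × 10909.1 / 12017.1 ≈ 1016.7 mm ≈ 1.02 m.

1.02 m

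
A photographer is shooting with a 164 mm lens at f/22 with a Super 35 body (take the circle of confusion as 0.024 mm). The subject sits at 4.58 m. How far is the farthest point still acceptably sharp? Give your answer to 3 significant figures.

5.01 m

Hyperfocal distance H = f²/(N·c) + f = 164²/(22 × 0.024) + 164 = 26896/0.528 + 164 ≈ 51103.4 mm ≈ 51.10 m.
Far limit Df = s·(H − f)/(H − s) = 4580 × (51103.4 − 164) / (51103.4 − 4580) = 4580 × 50939.4 / 46523.4 ≈ 5014.7 mm ≈ 5.01 m.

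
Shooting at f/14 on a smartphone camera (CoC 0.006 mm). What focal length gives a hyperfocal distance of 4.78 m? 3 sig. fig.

20.0 mm

From H = f²/(N·c) + f, with f ≪ H: f ≈ √(H·N·c) = √(4780 × 14 × 0.006) = √401.52 ≈ 20.04 mm.
The +f correction barely moves this — solving exactly, f² + N·c·f − N·c·H = 0 ⇒ f = (−N·c + √((N·c)² + 4·N·c·H))/2 = (−0.084 + √1606.1)/2 ≈ 19.996 mm, so f ≈ 20.0 mm.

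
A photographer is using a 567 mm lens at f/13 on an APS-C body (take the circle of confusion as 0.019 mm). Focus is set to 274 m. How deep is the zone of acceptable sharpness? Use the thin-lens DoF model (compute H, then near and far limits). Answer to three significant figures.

Hyperfocal distance H = f²/(N·c) + f = 567²/(13 × 0.019) + 567 = 321489/0.247 + 567 ≈ 1302141.9 mm ≈ 1302 m.
Near limit Dn = s·(H − f)/(H + s − 2f) = 274000 × (1302141.9 − 567) / (1302141.9 + 274000 − 2 × 567) = 274000 × 1301574.9 / 1575007.9 ≈ 226432 mm.
Far limit Df = s·(H − f)/(H − s) = 274000 × (1302141.9 − 567) / (1302141.9 − 274000) = 274000 × 1301574.9 / 1028141.9 ≈ 346870 mm.
Depth of field = Df − Dn = 346870 − 226432 ≈ 120438 mm ≈ 120 m.

120 m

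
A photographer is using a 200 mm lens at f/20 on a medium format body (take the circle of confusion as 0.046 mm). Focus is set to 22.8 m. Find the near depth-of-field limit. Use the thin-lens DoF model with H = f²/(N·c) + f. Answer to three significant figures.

15.0 m

Hyperfocal distance H = f²/(N·c) + f = 200²/(20 × 0.046) + 200 = 40000/0.92 + 200 ≈ 43678.3 mm ≈ 43.68 m.
Near limit Dn = s·(H − f)/(H + s − 2f) = 22800 × (43678.3 − 200) / (43678.3 + 22800 − 2 × 200) = 22800 × 43478.3 / 66078.3 ≈ 15002 mm ≈ 15.0 m.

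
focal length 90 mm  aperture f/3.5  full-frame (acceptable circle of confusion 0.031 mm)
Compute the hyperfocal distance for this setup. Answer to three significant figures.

Hyperfocal distance H = f²/(N·c) + f = 90²/(3.5 × 0.031) + 90 = 8100/0.1085 + 90 ≈ 74744.4 mm ≈ 74.7 m.

74.7 m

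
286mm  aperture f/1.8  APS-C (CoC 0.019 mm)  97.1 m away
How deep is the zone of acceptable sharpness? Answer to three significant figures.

Hyperfocal distance H = f²/(N·c) + f = 286²/(1.8 × 0.019) + 286 = 81796/0.0342 + 286 ≈ 2391981.9 mm ≈ 2392 m.
Near limit Dn = s·(H − f)/(H + s − 2f) = 97100 × (2391981.9 − 286) / (2391981.9 + 97100 − 2 × 286) = 97100 × 2391695.9 / 2488509.9 ≈ 93322.4 mm.
Far limit Df = s·(H − f)/(H − s) = 97100 × (2391981.9 − 286) / (2391981.9 − 97100) = 97100 × 2391695.9 / 2294881.9 ≈ 101196.3 mm.
Depth of field = Df − Dn = 101196.3 − 93322.4 ≈ 7873.9 mm ≈ 7.87 m.

7.87 m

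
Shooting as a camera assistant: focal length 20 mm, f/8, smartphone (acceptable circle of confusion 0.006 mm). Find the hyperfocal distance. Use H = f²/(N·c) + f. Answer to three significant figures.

8.35 m

Hyperfocal distance H = f²/(N·c) + f = 20²/(8 × 0.006) + 20 = 400/0.048 + 20 ≈ 8353.3 mm ≈ 8.35 m.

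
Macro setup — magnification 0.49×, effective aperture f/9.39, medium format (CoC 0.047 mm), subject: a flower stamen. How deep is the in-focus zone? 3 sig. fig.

At magnification m, DoF ≈ 2·N_eff·c/m² = 2 × 9.39 × 0.047 / 0.49² = 0.8827 / 0.2401 ≈ 3.68 mm.

3.68 mm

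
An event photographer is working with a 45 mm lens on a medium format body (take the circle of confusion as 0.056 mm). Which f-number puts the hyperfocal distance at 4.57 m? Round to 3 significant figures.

f/7.99

Rearrange H = f²/(N·c) + f for N: N = f² / ((H − f)·c).
N = 45² / ((4570 − 45) × 0.056) = 2025 / 253.4 ≈ 7.99.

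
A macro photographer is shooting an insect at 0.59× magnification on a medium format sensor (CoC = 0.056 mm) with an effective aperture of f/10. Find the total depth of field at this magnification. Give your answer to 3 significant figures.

3.22 mm

At magnification m, DoF ≈ 2·N_eff·c/m² = 2 × 10 × 0.056 / 0.59² = 1.12 / 0.3481 ≈ 3.22 mm.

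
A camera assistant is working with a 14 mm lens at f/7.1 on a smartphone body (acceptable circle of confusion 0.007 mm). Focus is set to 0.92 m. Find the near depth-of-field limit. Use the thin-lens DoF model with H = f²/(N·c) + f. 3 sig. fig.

0.748 m

Hyperfocal distance H = f²/(N·c) + f = 14²/(7.1 × 0.007) + 14 = 196/0.0497 + 14 ≈ 3957.7 mm ≈ 3.958 m.
Near limit Dn = s·(H − f)/(H + s − 2f) = 920 × (3957.7 − 14) / (3957.7 + 920 − 2 × 14) = 920 × 3943.7 / 4849.7 ≈ 748.13 mm ≈ 0.748 m.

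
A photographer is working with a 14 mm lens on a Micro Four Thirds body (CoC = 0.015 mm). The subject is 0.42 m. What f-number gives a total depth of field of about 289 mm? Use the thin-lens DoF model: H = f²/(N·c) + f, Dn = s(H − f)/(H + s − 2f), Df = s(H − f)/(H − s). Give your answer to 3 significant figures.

f/10

Write h = H − f = f²/(N·c). The thin-lens limits are Dn = s·h/(h + (s−f)) and Df = s·h/(h − (s−f)), so DoF = Df − Dn = 2·s·(s−f)·h / (h² − (s−f)²).
That is a quadratic in h: DoF·h² − 2·s·(s−f)·h − DoF·(s−f)² = 0 ⇒ h = (s−f)·(s + √(s² + DoF²)) / DoF = 406 × (420 + √(420² + 289²)) / 289 = 406 × (420 + 509.824) / 289 ≈ 1306.3 mm.
Then N = f²/(c·h) = 14² / (0.015 × 1306.3) = 196 / 19.594 ≈ 10.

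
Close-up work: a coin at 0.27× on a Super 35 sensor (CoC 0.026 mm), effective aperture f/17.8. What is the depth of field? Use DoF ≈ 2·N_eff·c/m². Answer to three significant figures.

At magnification m, DoF ≈ 2·N_eff·c/m² = 2 × 17.8 × 0.026 / 0.27² = 0.9256 / 0.0729 ≈ 12.7 mm.

12.7 mm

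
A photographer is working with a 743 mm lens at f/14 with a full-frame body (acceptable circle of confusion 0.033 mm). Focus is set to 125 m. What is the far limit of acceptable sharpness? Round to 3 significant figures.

140 m

Hyperfocal distance H = f²/(N·c) + f = 743²/(14 × 0.033) + 743 = 552049/0.462 + 743 ≈ 1195654.3 mm ≈ 1196 m.
Far limit Df = s·(H − f)/(H − s) = 125000 × (1195654.3 − 743) / (1195654.3 − 125000) = 125000 × 1194911.3 / 1070654.3 ≈ 139507 mm ≈ 140 m.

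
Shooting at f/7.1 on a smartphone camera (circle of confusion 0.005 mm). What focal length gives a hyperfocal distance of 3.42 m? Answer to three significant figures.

From H = f²/(N·c) + f, with f ≪ H: f ≈ √(H·N·c) = √(3420 × 7.1 × 0.005) = √121.41 ≈ 11.02 mm.
The +f correction barely moves this — solving exactly, f² + N·c·f − N·c·H = 0 ⇒ f = (−N·c + √((N·c)² + 4·N·c·H))/2 = (−0.0355 + √485.64)/2 ≈ 11.001 mm, so f ≈ 11.0 mm.

11.0 mm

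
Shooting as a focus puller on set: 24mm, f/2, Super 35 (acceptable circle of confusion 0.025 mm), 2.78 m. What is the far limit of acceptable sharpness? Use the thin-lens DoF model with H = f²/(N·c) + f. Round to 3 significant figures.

3.65 m

Hyperfocal distance H = f²/(N·c) + f = 24²/(2 × 0.025) + 24 = 576/0.05 + 24 ≈ 11544.0 mm ≈ 11.54 m.
Far limit Df = s·(H − f)/(H − s) = 2780 × (11544.0 − 24) / (11544.0 − 2780) = 2780 × 11520.0 / 8764.0 ≈ 3654.2 mm ≈ 3.65 m.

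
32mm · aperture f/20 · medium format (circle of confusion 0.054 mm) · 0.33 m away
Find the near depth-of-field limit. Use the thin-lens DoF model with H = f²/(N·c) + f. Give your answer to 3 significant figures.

Hyperfocal distance H = f²/(N·c) + f = 32²/(20 × 0.054) + 32 = 1024/1.08 + 32 ≈ 980.1 mm ≈ 0.980 m.
Near limit Dn = s·(H − f)/(H + s − 2f) = 330 × (980.1 − 32) / (980.1 + 330 − 2 × 32) = 330 × 948.1 / 1246.1 ≈ 251.08 mm.

251 mm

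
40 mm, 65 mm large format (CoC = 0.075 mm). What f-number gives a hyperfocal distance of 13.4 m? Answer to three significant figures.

Rearrange H = f²/(N·c) + f for N: N = f² / ((H − f)·c).
N = 40² / ((13400 − 40) × 0.075) = 1600 / 1002 ≈ 1.60.

f/1.60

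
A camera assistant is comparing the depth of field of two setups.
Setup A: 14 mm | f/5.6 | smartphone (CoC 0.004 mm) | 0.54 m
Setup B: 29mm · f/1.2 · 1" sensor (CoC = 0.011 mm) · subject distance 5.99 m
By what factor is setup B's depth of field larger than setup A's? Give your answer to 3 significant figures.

17.4

Setup A: H = 14²/(5.6×0.004) + 14 ≈ 8764.0 mm; DoF = Df − Dn = 574.538 − 509.379 ≈ 65.159 mm.
Setup B: H = 29²/(1.2×0.011) + 29 ≈ 63741.1 mm; DoF = Df − Dn = 6608.3 − 5477.5 ≈ 1130.8 mm.
Ratio = 1130.8 / 65.159 ≈ 17.4.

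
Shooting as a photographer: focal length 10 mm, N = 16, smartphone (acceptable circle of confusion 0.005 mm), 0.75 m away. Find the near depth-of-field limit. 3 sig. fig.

471 mm

Hyperfocal distance H = f²/(N·c) + f = 10²/(16 × 0.005) + 10 = 100/0.08 + 10 ≈ 1260.0 mm ≈ 1.260 m.
Near limit Dn = s·(H − f)/(H + s − 2f) = 750 × (1260.0 − 10) / (1260.0 + 750 − 2 × 10) = 750 × 1250.0 / 1990.0 ≈ 471.11 mm.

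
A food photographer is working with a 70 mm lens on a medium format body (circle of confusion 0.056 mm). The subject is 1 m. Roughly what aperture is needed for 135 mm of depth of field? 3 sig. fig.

f/6.32

Write h = H − f = f²/(N·c). The thin-lens limits are Dn = s·h/(h + (s−f)) and Df = s·h/(h − (s−f)), so DoF = Df − Dn = 2·s·(s−f)·h / (h² − (s−f)²).
That is a quadratic in h: DoF·h² − 2·s·(s−f)·h − DoF·(s−f)² = 0 ⇒ h = (s−f)·(s + √(s² + DoF²)) / DoF = 930 × (1000 + √(1000² + 135²)) / 135 = 930 × (1000 + 1009.07) / 135 ≈ 13840 mm.
Then N = f²/(c·h) = 70² / (0.056 × 13840) = 4900 / 775.06 ≈ 6.32.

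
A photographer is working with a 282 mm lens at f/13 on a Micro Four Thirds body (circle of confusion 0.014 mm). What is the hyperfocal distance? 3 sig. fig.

437 m

Hyperfocal distance H = f²/(N·c) + f = 282²/(13 × 0.014) + 282 = 79524/0.182 + 282 ≈ 437227.1 mm ≈ 437 m.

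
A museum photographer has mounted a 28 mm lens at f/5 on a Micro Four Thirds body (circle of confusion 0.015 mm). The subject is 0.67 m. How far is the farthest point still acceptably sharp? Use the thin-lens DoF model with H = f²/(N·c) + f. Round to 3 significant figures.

Hyperfocal distance H = f²/(N·c) + f = 28²/(5 × 0.015) + 28 = 784/0.075 + 28 ≈ 10481.3 mm ≈ 10.48 m.
Far limit Df = s·(H − f)/(H − s) = 670 × (10481.3 − 28) / (10481.3 − 670) = 670 × 10453.3 / 9811.3 ≈ 713.84 mm ≈ 0.714 m.

0.714 m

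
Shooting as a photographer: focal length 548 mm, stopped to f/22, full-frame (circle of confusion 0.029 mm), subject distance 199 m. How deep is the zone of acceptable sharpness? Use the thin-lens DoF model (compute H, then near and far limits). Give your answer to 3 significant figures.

204 m

Hyperfocal distance H = f²/(N·c) + f = 548²/(22 × 0.029) + 548 = 300304/0.638 + 548 ≈ 471243.9 mm ≈ 471.2 m.
Near limit Dn = s·(H − f)/(H + s − 2f) = 199000 × (471243.9 − 548) / (471243.9 + 199000 − 2 × 548) = 199000 × 470695.9 / 669147.9 ≈ 139982 mm.
Far limit Df = s·(H − f)/(H − s) = 199000 × (471243.9 − 548) / (471243.9 − 199000) = 199000 × 470695.9 / 272243.9 ≈ 344061 mm.
Depth of field = Df − Dn = 344061 − 139982 ≈ 204079 mm ≈ 204 m.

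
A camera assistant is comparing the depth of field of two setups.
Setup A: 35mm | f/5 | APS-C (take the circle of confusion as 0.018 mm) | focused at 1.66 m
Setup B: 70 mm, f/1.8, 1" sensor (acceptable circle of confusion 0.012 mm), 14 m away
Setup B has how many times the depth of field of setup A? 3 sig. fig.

4.29

Setup A: H = 35²/(5×0.018) + 35 ≈ 13646.1 mm; DoF = Df − Dn = 1885.05 − 1482.95 ≈ 402.10 mm.
Setup B: H = 70²/(1.8×0.012) + 70 ≈ 226921.9 mm; DoF = Df − Dn = 14915.9 − 13190.1 ≈ 1725.8 mm.
Ratio = 1725.8 / 402.10 ≈ 4.29.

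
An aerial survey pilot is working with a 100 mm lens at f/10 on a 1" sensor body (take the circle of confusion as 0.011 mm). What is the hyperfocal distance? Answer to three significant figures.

Hyperfocal distance H = f²/(N·c) + f = 100²/(10 × 0.011) + 100 = 10000/0.11 + 100 ≈ 91009.1 mm ≈ 91.0 m.

91.0 m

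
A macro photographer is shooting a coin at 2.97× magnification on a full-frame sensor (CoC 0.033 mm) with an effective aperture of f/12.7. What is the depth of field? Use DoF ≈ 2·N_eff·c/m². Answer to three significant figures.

At magnification m, DoF ≈ 2·N_eff·c/m² = 2 × 12.7 × 0.033 / 2.97² = 0.8382 / 8.821 ≈ 0.095 mm.

0.0950 mm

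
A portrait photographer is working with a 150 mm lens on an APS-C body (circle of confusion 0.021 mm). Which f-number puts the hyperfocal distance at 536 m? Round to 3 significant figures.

Rearrange H = f²/(N·c) + f for N: N = f² / ((H − f)·c).
N = 150² / ((536000 − 150) × 0.021) = 22500 / 11253 ≈ 2.00.

f/2.00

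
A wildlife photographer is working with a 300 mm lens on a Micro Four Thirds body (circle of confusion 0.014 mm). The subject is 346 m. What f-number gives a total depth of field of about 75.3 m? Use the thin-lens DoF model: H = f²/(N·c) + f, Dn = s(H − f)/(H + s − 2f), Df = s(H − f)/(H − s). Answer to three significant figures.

f/2.00

Write h = H − f = f²/(N·c). The thin-lens limits are Dn = s·h/(h + (s−f)) and Df = s·h/(h − (s−f)), so DoF = Df − Dn = 2·s·(s−f)·h / (h² − (s−f)²).
That is a quadratic in h: DoF·h² − 2·s·(s−f)·h − DoF·(s−f)² = 0 ⇒ h = (s−f)·(s + √(s² + DoF²)) / DoF = 345700 × (346000 + √(346000² + 75300²)) / 75300 = 345700 × (346000 + 354099) / 75300 ≈ 3214133 mm.
Then N = f²/(c·h) = 300² / (0.014 × 3214133) = 90000 / 44998 ≈ 2.00.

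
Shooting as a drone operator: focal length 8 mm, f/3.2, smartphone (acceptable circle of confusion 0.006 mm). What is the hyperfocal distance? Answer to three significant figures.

3.34 m

Hyperfocal distance H = f²/(N·c) + f = 8²/(3.2 × 0.006) + 8 = 64/0.0192 + 8 ≈ 3341.3 mm ≈ 3.34 m.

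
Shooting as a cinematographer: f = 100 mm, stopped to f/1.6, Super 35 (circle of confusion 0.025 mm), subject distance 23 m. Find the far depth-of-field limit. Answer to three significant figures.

Hyperfocal distance H = f²/(N·c) + f = 100²/(1.6 × 0.025) + 100 = 10000/0.04 + 100 ≈ 250100.0 mm ≈ 250.1 m.
Far limit Df = s·(H − f)/(H − s) = 23000 × (250100.0 − 100) / (250100.0 − 23000) = 23000 × 250000.0 / 227100.0 ≈ 25319 mm ≈ 25.3 m.

25.3 m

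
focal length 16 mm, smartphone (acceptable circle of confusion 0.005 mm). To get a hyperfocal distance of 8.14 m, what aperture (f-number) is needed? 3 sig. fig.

Rearrange H = f²/(N·c) + f for N: N = f² / ((H − f)·c).
N = 16² / ((8140 − 16) × 0.005) = 256 / 40.62 ≈ 6.30.

f/6.30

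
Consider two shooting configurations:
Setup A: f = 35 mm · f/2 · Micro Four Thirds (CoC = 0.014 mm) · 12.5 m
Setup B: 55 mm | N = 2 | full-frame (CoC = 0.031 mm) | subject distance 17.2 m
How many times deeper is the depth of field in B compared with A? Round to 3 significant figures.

1.78

Setup A: H = 35²/(2×0.014) + 35 ≈ 43785.0 mm; DoF = Df − Dn = 17480.4 − 9728.3 ≈ 7752.1 mm.
Setup B: H = 55²/(2×0.031) + 55 ≈ 48845.3 mm; DoF = Df − Dn = 26519 − 12728 ≈ 13791 mm.
Ratio = 13791 / 7752.1 ≈ 1.78.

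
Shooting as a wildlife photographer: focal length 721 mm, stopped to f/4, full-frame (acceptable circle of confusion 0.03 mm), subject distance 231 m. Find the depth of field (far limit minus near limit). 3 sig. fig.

24.6 m

Hyperfocal distance H = f²/(N·c) + f = 721²/(4 × 0.03) + 721 = 519841/0.12 + 721 ≈ 4332729.3 mm ≈ 4333 m.
Near limit Dn = s·(H − f)/(H + s − 2f) = 231000 × (4332729.3 − 721) / (4332729.3 + 231000 − 2 × 721) = 231000 × 4332008.3 / 4562287.3 ≈ 219340 mm.
Far limit Df = s·(H − f)/(H − s) = 231000 × (4332729.3 − 721) / (4332729.3 − 231000) = 231000 × 4332008.3 / 4101729.3 ≈ 243969 mm.
Depth of field = Df − Dn = 243969 − 219340 ≈ 24629 mm ≈ 24.6 m.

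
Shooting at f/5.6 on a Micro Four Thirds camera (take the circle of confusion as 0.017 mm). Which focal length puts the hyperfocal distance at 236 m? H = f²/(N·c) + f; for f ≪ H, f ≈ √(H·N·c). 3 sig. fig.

150 mm

From H = f²/(N·c) + f, with f ≪ H: f ≈ √(H·N·c) = √(236000 × 5.6 × 0.017) = √22467 ≈ 149.9 mm.
The +f correction barely moves this — solving exactly, f² + N·c·f − N·c·H = 0 ⇒ f = (−N·c + √((N·c)² + 4·N·c·H))/2 = (−0.0952 + √89869)/2 ≈ 149.84 mm, so f ≈ 150 mm.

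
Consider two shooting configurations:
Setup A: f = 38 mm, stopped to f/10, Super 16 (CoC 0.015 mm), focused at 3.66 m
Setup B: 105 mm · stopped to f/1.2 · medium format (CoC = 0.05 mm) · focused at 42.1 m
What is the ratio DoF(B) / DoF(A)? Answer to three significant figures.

Setup A: H = 38²/(10×0.015) + 38 ≈ 9664.7 mm; DoF = Df − Dn = 5867.7 − 2659.4 ≈ 3208.3 mm.
Setup B: H = 105²/(1.2×0.05) + 105 ≈ 183855.0 mm; DoF = Df − Dn = 54572 − 34268 ≈ 20304 mm.
Ratio = 20304 / 3208.3 ≈ 6.33.

6.33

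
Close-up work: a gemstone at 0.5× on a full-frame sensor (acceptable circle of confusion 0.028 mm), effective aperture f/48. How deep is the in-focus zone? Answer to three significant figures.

At magnification m, DoF ≈ 2·N_eff·c/m² = 2 × 48 × 0.028 / 0.5² = 2.688 / 0.25 ≈ 10.8 mm.

10.8 mm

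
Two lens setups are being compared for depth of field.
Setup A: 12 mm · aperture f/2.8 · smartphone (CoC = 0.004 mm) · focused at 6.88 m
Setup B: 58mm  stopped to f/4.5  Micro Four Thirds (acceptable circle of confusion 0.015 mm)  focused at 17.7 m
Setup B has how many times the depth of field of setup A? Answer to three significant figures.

Setup A: H = 12²/(2.8×0.004) + 12 ≈ 12869.1 mm; DoF = Df − Dn = 14770 − 4484 ≈ 10286 mm.
Setup B: H = 58²/(4.5×0.015) + 58 ≈ 49895.0 mm; DoF = Df − Dn = 27399 − 13072 ≈ 14327 mm.
Ratio = 14327 / 10286 ≈ 1.39.

1.39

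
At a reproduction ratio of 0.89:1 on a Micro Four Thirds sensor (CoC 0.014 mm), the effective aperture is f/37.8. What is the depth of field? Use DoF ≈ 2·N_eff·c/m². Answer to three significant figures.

At magnification m, DoF ≈ 2·N_eff·c/m² = 2 × 37.8 × 0.014 / 0.89² = 1.058 / 0.7921 ≈ 1.34 mm.

1.34 mm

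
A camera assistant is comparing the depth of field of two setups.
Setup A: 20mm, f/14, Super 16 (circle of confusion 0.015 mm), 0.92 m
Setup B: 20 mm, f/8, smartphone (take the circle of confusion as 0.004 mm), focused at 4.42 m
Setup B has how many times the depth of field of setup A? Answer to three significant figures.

3.17

Setup A: H = 20²/(14×0.015) + 20 ≈ 1924.8 mm; DoF = Df − Dn = 1744.1 − 624.8 ≈ 1119.3 mm.
Setup B: H = 20²/(8×0.004) + 20 ≈ 12520.0 mm; DoF = Df − Dn = 6821.0 − 3269.2 ≈ 3551.8 mm.
Ratio = 3551.8 / 1119.3 ≈ 3.17.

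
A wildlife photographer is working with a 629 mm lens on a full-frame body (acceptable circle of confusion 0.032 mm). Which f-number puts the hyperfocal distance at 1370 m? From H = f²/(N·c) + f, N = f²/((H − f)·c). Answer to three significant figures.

f/9.03

Rearrange H = f²/(N·c) + f for N: N = f² / ((H − f)·c).
N = 629² / ((1370000 − 629) × 0.032) = 395641 / 43820 ≈ 9.03.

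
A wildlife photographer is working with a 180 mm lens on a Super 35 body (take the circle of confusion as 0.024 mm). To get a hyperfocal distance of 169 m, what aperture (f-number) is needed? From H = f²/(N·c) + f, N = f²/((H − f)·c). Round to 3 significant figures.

f/8

Rearrange H = f²/(N·c) + f for N: N = f² / ((H − f)·c).
N = 180² / ((169000 − 180) × 0.024) = 32400 / 4052 ≈ 8.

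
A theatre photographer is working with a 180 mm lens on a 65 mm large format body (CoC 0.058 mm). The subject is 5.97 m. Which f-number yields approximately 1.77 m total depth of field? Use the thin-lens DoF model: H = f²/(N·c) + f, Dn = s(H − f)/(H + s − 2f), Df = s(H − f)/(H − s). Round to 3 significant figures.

f/14

Write h = H − f = f²/(N·c). The thin-lens limits are Dn = s·h/(h + (s−f)) and Df = s·h/(h − (s−f)), so DoF = Df − Dn = 2·s·(s−f)·h / (h² − (s−f)²).
That is a quadratic in h: DoF·h² − 2·s·(s−f)·h − DoF·(s−f)² = 0 ⇒ h = (s−f)·(s + √(s² + DoF²)) / DoF = 5790 × (5970 + √(5970² + 1770²)) / 1770 = 5790 × (5970 + 6226.86) / 1770 ≈ 39898 mm.
Then N = f²/(c·h) = 180² / (0.058 × 39898) = 32400 / 2314.1 ≈ 14.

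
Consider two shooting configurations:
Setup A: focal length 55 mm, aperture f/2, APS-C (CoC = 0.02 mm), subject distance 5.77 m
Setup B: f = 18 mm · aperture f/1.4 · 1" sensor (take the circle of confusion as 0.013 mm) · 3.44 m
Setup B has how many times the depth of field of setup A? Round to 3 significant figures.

Setup A: H = 55²/(2×0.02) + 55 ≈ 75680.0 mm; DoF = Df − Dn = 6241.69 − 5364.60 ≈ 877.09 mm.
Setup B: H = 18²/(1.4×0.013) + 18 ≈ 17820.2 mm; DoF = Df − Dn = 4258.6 − 2885.4 ≈ 1373.2 mm.
Ratio = 1373.2 / 877.09 ≈ 1.57.

1.57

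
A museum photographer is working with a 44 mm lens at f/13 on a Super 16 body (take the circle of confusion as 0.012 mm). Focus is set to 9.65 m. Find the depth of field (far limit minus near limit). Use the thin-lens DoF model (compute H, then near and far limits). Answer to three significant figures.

37.3 m

Hyperfocal distance H = f²/(N·c) + f = 44²/(13 × 0.012) + 44 = 1936/0.156 + 44 ≈ 12454.3 mm ≈ 12.45 m.
Near limit Dn = s·(H − f)/(H + s − 2f) = 9650 × (12454.3 − 44) / (12454.3 + 9650 − 2 × 44) = 9650 × 12410.3 / 22016.3 ≈ 5440 mm.
Far limit Df = s·(H − f)/(H − s) = 9650 × (12454.3 − 44) / (12454.3 − 9650) = 9650 × 12410.3 / 2804.3 ≈ 42706 mm.
Depth of field = Df − Dn = 42706 − 5440 ≈ 37266 mm ≈ 37.3 m.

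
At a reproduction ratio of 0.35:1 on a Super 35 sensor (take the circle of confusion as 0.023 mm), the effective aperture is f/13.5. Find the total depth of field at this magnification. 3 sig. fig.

5.07 mm

At magnification m, DoF ≈ 2·N_eff·c/m² = 2 × 13.5 × 0.023 / 0.35² = 0.621 / 0.1225 ≈ 5.07 mm.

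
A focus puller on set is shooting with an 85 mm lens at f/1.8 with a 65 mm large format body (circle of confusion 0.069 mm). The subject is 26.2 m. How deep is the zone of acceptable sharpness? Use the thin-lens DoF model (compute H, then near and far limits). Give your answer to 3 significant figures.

Hyperfocal distance H = f²/(N·c) + f = 85²/(1.8 × 0.069) + 85 = 7225/0.1242 + 85 ≈ 58257.3 mm ≈ 58.26 m.
Near limit Dn = s·(H − f)/(H + s − 2f) = 26200 × (58257.3 − 85) / (58257.3 + 26200 − 2 × 85) = 26200 × 58172.3 / 84287.3 ≈ 18082 mm.
Far limit Df = s·(H − f)/(H − s) = 26200 × (58257.3 − 85) / (58257.3 − 26200) = 26200 × 58172.3 / 32057.3 ≈ 47543 mm.
Depth of field = Df − Dn = 47543 − 18082 ≈ 29461 mm ≈ 29.5 m.

29.5 m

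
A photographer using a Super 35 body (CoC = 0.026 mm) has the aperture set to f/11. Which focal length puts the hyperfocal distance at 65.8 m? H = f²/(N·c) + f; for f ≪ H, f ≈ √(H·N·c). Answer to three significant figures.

137 mm

From H = f²/(N·c) + f, with f ≪ H: f ≈ √(H·N·c) = √(65800 × 11 × 0.026) = √18819 ≈ 137.2 mm.
The +f correction barely moves this — solving exactly, f² + N·c·f − N·c·H = 0 ⇒ f = (−N·c + √((N·c)² + 4·N·c·H))/2 = (−0.286 + √75275)/2 ≈ 137.04 mm, so f ≈ 137 mm.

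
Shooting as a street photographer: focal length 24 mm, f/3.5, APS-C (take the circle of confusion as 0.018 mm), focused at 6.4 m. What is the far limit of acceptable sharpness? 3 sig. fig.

Hyperfocal distance H = f²/(N·c) + f = 24²/(3.5 × 0.018) + 24 = 576/0.063 + 24 ≈ 9166.9 mm ≈ 9.167 m.
Far limit Df = s·(H − f)/(H − s) = 6400 × (9166.9 − 24) / (9166.9 − 6400) = 6400 × 9142.9 / 2766.9 ≈ 21148 mm ≈ 21.1 m.

21.1 m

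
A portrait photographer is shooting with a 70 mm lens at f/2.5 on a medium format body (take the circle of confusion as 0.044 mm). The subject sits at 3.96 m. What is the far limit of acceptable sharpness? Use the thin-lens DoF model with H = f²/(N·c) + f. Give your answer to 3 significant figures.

4.34 m

Hyperfocal distance H = f²/(N·c) + f = 70²/(2.5 × 0.044) + 70 = 4900/0.11 + 70 ≈ 44615.5 mm ≈ 44.62 m.
Far limit Df = s·(H − f)/(H − s) = 3960 × (44615.5 − 70) / (44615.5 − 3960) = 3960 × 44545.5 / 40655.5 ≈ 4338.9 mm ≈ 4.34 m.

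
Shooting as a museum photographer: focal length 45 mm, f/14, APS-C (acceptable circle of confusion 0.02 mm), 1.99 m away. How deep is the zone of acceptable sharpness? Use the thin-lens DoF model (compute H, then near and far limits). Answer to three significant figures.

1.15 m

Hyperfocal distance H = f²/(N·c) + f = 45²/(14 × 0.02) + 45 = 2025/0.28 + 45 ≈ 7277.1 mm ≈ 7.277 m.
Near limit Dn = s·(H − f)/(H + s − 2f) = 1990 × (7277.1 − 45) / (7277.1 + 1990 − 2 × 45) = 1990 × 7232.1 / 9177.1 ≈ 1568.2 mm.
Far limit Df = s·(H − f)/(H − s) = 1990 × (7277.1 − 45) / (7277.1 − 1990) = 1990 × 7232.1 / 5287.1 ≈ 2722.1 mm.
Depth of field = Df − Dn = 2722.1 − 1568.2 ≈ 1153.9 mm ≈ 1.15 m.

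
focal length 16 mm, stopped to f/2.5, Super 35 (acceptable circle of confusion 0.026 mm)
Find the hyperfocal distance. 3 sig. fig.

Hyperfocal distance H = f²/(N·c) + f = 16²/(2.5 × 0.026) + 16 = 256/0.065 + 16 ≈ 3954.5 mm ≈ 3.95 m.

3.95 m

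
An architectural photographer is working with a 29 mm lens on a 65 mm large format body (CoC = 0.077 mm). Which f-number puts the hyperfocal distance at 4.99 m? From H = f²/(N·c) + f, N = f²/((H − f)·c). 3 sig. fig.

f/2.20

Rearrange H = f²/(N·c) + f for N: N = f² / ((H − f)·c).
N = 29² / ((4990 − 29) × 0.077) = 841 / 382.0 ≈ 2.20.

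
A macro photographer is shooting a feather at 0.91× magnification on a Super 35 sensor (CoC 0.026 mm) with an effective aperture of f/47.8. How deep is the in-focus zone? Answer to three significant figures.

At magnification m, DoF ≈ 2·N_eff·c/m² = 2 × 47.8 × 0.026 / 0.91² = 2.486 / 0.8281 ≈ 3 mm.

3.00 mm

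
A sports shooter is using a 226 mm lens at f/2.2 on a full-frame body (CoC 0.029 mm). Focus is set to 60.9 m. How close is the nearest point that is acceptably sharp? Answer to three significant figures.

56.6 m

Hyperfocal distance H = f²/(N·c) + f = 226²/(2.2 × 0.029) + 226 = 51076/0.0638 + 226 ≈ 800790.3 mm ≈ 800.8 m.
Near limit Dn = s·(H − f)/(H + s − 2f) = 60900 × (800790.3 − 226) / (800790.3 + 60900 − 2 × 226) = 60900 × 800564.3 / 861238.3 ≈ 56610 mm ≈ 56.6 m.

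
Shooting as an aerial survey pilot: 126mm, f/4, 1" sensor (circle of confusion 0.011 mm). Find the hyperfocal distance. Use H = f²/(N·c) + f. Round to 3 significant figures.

Hyperfocal distance H = f²/(N·c) + f = 126²/(4 × 0.011) + 126 = 15876/0.044 + 126 ≈ 360944.2 mm ≈ 361 m.

361 m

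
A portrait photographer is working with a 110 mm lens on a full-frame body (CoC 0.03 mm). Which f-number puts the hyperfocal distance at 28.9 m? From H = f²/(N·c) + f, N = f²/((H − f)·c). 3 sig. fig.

f/14

Rearrange H = f²/(N·c) + f for N: N = f² / ((H − f)·c).
N = 110² / ((28900 − 110) × 0.03) = 12100 / 863.7 ≈ 14.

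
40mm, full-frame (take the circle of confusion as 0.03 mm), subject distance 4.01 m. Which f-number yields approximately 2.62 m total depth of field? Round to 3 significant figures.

f/4

Write h = H − f = f²/(N·c). The thin-lens limits are Dn = s·h/(h + (s−f)) and Df = s·h/(h − (s−f)), so DoF = Df − Dn = 2·s·(s−f)·h / (h² − (s−f)²).
That is a quadratic in h: DoF·h² − 2·s·(s−f)·h − DoF·(s−f)² = 0 ⇒ h = (s−f)·(s + √(s² + DoF²)) / DoF = 3970 × (4010 + √(4010² + 2620²)) / 2620 = 3970 × (4010 + 4790.04) / 2620 ≈ 13334 mm.
Then N = f²/(c·h) = 40² / (0.03 × 13334) = 1600 / 400.03 ≈ 4.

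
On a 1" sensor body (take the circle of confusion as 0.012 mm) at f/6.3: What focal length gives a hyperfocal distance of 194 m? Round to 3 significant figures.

From H = f²/(N·c) + f, with f ≪ H: f ≈ √(H·N·c) = √(194000 × 6.3 × 0.012) = √14666 ≈ 121.1 mm.
The +f correction barely moves this — solving exactly, f² + N·c·f − N·c·H = 0 ⇒ f = (−N·c + √((N·c)² + 4·N·c·H))/2 = (−0.0756 + √58666)/2 ≈ 121.07 mm, so f ≈ 121 mm.

121 mm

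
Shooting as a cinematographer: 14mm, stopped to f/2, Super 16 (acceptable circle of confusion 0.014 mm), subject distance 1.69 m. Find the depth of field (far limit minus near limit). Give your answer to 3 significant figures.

0.858 m

Hyperfocal distance H = f²/(N·c) + f = 14²/(2 × 0.014) + 14 = 196/0.028 + 14 ≈ 7014.0 mm ≈ 7.014 m.
Near limit Dn = s·(H − f)/(H + s − 2f) = 1690 × (7014.0 − 14) / (7014.0 + 1690 − 2 × 14) = 1690 × 7000.0 / 8676.0 ≈ 1363.53 mm.
Far limit Df = s·(H − f)/(H − s) = 1690 × (7014.0 − 14) / (7014.0 − 1690) = 1690 × 7000.0 / 5324.0 ≈ 2222.01 mm.
Depth of field = Df − Dn = 2222.01 − 1363.53 ≈ 858.48 mm ≈ 0.858 m.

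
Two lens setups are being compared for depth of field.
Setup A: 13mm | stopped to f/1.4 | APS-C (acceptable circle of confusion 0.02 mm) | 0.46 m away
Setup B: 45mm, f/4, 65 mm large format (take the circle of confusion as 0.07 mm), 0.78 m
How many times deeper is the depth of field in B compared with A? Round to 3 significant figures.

2.34

Setup A: H = 13²/(1.4×0.02) + 13 ≈ 6048.7 mm; DoF = Df − Dn = 496.792 − 428.282 ≈ 68.510 mm.
Setup B: H = 45²/(4×0.07) + 45 ≈ 7277.1 mm; DoF = Df − Dn = 868.24 − 708.04 ≈ 160.20 mm.
Ratio = 160.20 / 68.510 ≈ 2.34.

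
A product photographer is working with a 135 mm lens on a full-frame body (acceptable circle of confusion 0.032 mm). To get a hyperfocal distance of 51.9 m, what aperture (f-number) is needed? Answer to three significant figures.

Rearrange H = f²/(N·c) + f for N: N = f² / ((H − f)·c).
N = 135² / ((51900 − 135) × 0.032) = 18225 / 1656 ≈ 11.

f/11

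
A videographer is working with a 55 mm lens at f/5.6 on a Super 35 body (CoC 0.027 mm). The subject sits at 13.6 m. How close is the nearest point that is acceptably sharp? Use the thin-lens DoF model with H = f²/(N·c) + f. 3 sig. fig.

Hyperfocal distance H = f²/(N·c) + f = 55²/(5.6 × 0.027) + 55 = 3025/0.1512 + 55 ≈ 20061.6 mm ≈ 20.06 m.
Near limit Dn = s·(H − f)/(H + s − 2f) = 13600 × (20061.6 − 55) / (20061.6 + 13600 − 2 × 55) = 13600 × 20006.6 / 33551.6 ≈ 8109.6 mm ≈ 8.11 m.

8.11 m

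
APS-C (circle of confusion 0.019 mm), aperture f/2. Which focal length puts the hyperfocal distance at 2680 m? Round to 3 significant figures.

From H = f²/(N·c) + f, with f ≪ H: f ≈ √(H·N·c) = √(2680000 × 2 × 0.019) = √101840 ≈ 319.1 mm.
The +f correction barely moves this — solving exactly, f² + N·c·f − N·c·H = 0 ⇒ f = (−N·c + √((N·c)² + 4·N·c·H))/2 = (−0.038 + √407360)/2 ≈ 319.10 mm, so f ≈ 319 mm.

319 mm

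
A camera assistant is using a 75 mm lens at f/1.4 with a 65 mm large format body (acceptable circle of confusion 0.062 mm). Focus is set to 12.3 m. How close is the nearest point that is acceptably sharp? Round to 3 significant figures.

10.3 m

Hyperfocal distance H = f²/(N·c) + f = 75²/(1.4 × 0.062) + 75 = 5625/0.0868 + 75 ≈ 64879.1 mm ≈ 64.88 m.
Near limit Dn = s·(H − f)/(H + s − 2f) = 12300 × (64879.1 − 75) / (64879.1 + 12300 − 2 × 75) = 12300 × 64804.1 / 77029.1 ≈ 10348 mm ≈ 10.3 m.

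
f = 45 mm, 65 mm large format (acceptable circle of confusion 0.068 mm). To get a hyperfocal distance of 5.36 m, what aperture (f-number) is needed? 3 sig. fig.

Rearrange H = f²/(N·c) + f for N: N = f² / ((H − f)·c).
N = 45² / ((5360 − 45) × 0.068) = 2025 / 361.4 ≈ 5.60.

f/5.60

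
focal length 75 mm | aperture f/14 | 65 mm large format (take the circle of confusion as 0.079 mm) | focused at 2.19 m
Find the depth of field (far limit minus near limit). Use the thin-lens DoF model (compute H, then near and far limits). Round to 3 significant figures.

2.20 m

Hyperfocal distance H = f²/(N·c) + f = 75²/(14 × 0.079) + 75 = 5625/1.106 + 75 ≈ 5160.9 mm ≈ 5.161 m.
Near limit Dn = s·(H − f)/(H + s − 2f) = 2190 × (5160.9 − 75) / (5160.9 + 2190 − 2 × 75) = 2190 × 5085.9 / 7200.9 ≈ 1546.8 mm.
Far limit Df = s·(H − f)/(H − s) = 2190 × (5160.9 − 75) / (5160.9 − 2190) = 2190 × 5085.9 / 2970.9 ≈ 3749.1 mm.
Depth of field = Df − Dn = 3749.1 − 1546.8 ≈ 2202.3 mm ≈ 2.20 m.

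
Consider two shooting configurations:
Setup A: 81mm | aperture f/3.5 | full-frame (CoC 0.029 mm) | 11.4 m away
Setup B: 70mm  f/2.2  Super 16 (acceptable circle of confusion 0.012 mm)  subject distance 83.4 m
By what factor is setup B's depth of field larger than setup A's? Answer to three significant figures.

22.8

Setup A: H = 81²/(3.5×0.029) + 81 ≈ 64721.4 mm; DoF = Df − Dn = 13820.0 − 9701.2 ≈ 4118.8 mm.
Setup B: H = 70²/(2.2×0.012) + 70 ≈ 185676.1 mm; DoF = Df − Dn = 151351 − 57558 ≈ 93793 mm.
Ratio = 93793 / 4118.8 ≈ 22.8.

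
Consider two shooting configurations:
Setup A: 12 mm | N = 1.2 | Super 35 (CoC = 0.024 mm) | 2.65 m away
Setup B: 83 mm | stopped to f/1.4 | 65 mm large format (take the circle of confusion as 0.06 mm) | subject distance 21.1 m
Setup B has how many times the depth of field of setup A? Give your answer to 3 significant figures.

2.99

Setup A: H = 12²/(1.2×0.024) + 12 ≈ 5012.0 mm; DoF = Df − Dn = 5609.7 − 1734.7 ≈ 3875.0 mm.
Setup B: H = 83²/(1.4×0.06) + 83 ≈ 82094.9 mm; DoF = Df − Dn = 28370 − 16796 ≈ 11574 mm.
Ratio = 11574 / 3875.0 ≈ 2.99.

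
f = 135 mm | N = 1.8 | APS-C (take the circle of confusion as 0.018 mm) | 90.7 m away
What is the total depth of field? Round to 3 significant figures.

Hyperfocal distance H = f²/(N·c) + f = 135²/(1.8 × 0.018) + 135 = 18225/0.0324 + 135 ≈ 562635.0 mm ≈ 562.6 m.
Near limit Dn = s·(H − f)/(H + s − 2f) = 90700 × (562635.0 − 135) / (562635.0 + 90700 − 2 × 135) = 90700 × 562500.0 / 653065.0 ≈ 78122 mm.
Far limit Df = s·(H − f)/(H − s) = 90700 × (562635.0 − 135) / (562635.0 − 90700) = 90700 × 562500.0 / 471935.0 ≈ 108105 mm.
Depth of field = Df − Dn = 108105 − 78122 ≈ 29983 mm ≈ 30.0 m.

30.0 m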